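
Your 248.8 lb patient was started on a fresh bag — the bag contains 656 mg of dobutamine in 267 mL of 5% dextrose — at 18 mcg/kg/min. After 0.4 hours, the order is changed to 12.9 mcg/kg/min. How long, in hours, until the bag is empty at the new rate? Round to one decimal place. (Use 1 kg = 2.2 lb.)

6.9 hours

Initial rate:
Weight = 248.8 lb ÷ 2.2 lb/kg = 113.0909 kg
Dose = 18 mcg/kg/min × 113.0909 kg = 2035.636 mcg/min
2035.636 mcg/min × 60 min/hr = 122138.2 mcg/hr
Concentration = 656 mg ÷ 267 mL = 2.456929 mg/mL = 2456.929 mcg/mL
Rate = 122138.2 mcg/hr ÷ 2456.929 mcg/mL = 49.71173 mL/hr
Volume infused so far = 49.71173 mL/hr × 0.4 hr = 19.88469 mL
Volume remaining = 267 − 19.88469 = 247.1153 mL
New rate:
Dose = 12.9 mcg/kg/min × 113.0909 kg = 1458.873 mcg/min
1458.873 mcg/min × 60 min/hr = 87532.36 mcg/hr
Rate = 87532.36 mcg/hr ÷ 2456.929 mcg/mL = 35.62674 mL/hr
Time remaining = 247.1153 mL ÷ 35.62674 mL/hr = 6.936231 hr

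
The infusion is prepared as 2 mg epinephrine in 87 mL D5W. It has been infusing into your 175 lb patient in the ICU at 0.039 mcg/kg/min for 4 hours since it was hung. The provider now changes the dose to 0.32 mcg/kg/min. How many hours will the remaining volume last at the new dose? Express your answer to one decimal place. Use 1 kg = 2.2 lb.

0.8 hours

Initial rate:
Weight = 175 lb ÷ 2.2 lb/kg = 79.54545 kg
Dose = 0.039 mcg/kg/min × 79.54545 kg = 3.102273 mcg/min
3.102273 mcg/min × 60 min/hr = 186.1364 mcg/hr
Concentration = 2 mg ÷ 87 mL = 0.02298851 mg/mL = 22.98851 mcg/mL
Rate = 186.1364 mcg/hr ÷ 22.98851 mcg/mL = 8.096932 mL/hr
Volume infused so far = 8.096932 mL/hr × 4 hr = 32.38773 mL
Volume remaining = 87 − 32.38773 = 54.61227 mL
New rate:
Dose = 0.32 mcg/kg/min × 79.54545 kg = 25.45455 mcg/min
25.45455 mcg/min × 60 min/hr = 1527.273 mcg/hr
Rate = 1527.273 mcg/hr ÷ 22.98851 mcg/mL = 66.43636 mL/hr
Time remaining = 54.61227 mL ÷ 66.43636 mL/hr = 0.8220238 hr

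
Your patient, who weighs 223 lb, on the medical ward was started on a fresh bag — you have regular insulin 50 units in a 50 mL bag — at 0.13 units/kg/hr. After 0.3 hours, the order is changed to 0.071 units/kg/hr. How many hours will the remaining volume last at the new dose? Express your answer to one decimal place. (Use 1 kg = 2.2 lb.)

Initial rate:
Weight = 223 lb ÷ 2.2 lb/kg = 101.3636 kg
Dose = 0.13 units/kg/hr × 101.3636 kg = 13.17727 units/hr
Concentration = 50 units ÷ 50 mL = 1 units/mL
Rate = 13.17727 units/hr ÷ 1 units/mL = 13.17727 mL/hr
Volume infused so far = 13.17727 mL/hr × 0.3 hr = 3.953182 mL
Volume remaining = 50 − 3.953182 = 46.04682 mL
New rate:
Dose = 0.071 units/kg/hr × 101.3636 kg = 7.196818 units/hr
Rate = 7.196818 units/hr ÷ 1 units/mL = 7.196818 mL/hr
Time remaining = 46.04682 mL ÷ 7.196818 mL/hr = 6.398219 hr

6.4 hours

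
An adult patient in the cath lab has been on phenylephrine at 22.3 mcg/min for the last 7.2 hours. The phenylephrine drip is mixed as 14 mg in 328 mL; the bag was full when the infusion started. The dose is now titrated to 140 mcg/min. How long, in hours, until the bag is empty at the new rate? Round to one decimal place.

0.5 hours

Initial rate:
22.3 mcg/min × 60 min/hr = 1338 mcg/hr
Concentration = 14 mg ÷ 328 mL = 0.04268293 mg/mL = 42.68293 mcg/mL
Rate = 1338 mcg/hr ÷ 42.68293 mcg/mL = 31.34743 mL/hr
Volume infused so far = 31.34743 mL/hr × 7.2 hr = 225.7015 mL
Volume remaining = 328 − 225.7015 = 102.2985 mL
New rate:
140 mcg/min × 60 min/hr = 8400 mcg/hr
Rate = 8400 mcg/hr ÷ 42.68293 mcg/mL = 196.8 mL/hr
Time remaining = 102.2985 mL ÷ 196.8 mL/hr = 0.5198095 hr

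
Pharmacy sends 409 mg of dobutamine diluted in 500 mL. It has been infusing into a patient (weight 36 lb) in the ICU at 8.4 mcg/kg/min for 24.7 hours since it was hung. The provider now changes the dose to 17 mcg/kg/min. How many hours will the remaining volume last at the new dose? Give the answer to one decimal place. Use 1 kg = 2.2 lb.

Initial rate:
Weight = 36 lb ÷ 2.2 lb/kg = 16.36364 kg
Dose = 8.4 mcg/kg/min × 16.36364 kg = 137.4545 mcg/min
137.4545 mcg/min × 60 min/hr = 8247.273 mcg/hr
Concentration = 409 mg ÷ 500 mL = 0.818 mg/mL = 818 mcg/mL
Rate = 8247.273 mcg/hr ÷ 818 mcg/mL = 10.08224 mL/hr
Volume infused so far = 10.08224 mL/hr × 24.7 hr = 249.0313 mL
Volume remaining = 500 − 249.0313 = 250.9687 mL
New rate:
Dose = 17 mcg/kg/min × 16.36364 kg = 278.1818 mcg/min
278.1818 mcg/min × 60 min/hr = 16690.91 mcg/hr
Rate = 16690.91 mcg/hr ÷ 818 mcg/mL = 20.40453 mL/hr
Time remaining = 250.9687 mL ÷ 20.40453 mL/hr = 12.29965 hr

12.3 hours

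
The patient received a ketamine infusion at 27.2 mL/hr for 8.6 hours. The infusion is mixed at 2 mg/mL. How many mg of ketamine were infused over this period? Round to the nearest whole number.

468 mg

Drug rate = 27.2 mL/hr × 2 mg/mL = 54.4 mg/hr
Total = 54.4 mg/hr × 8.6 hr = 467.84 mg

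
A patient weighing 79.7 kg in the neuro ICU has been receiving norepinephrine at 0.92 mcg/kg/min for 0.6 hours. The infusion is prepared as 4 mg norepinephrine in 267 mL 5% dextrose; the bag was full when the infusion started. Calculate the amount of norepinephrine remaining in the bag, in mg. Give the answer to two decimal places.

Dose = 0.92 mcg/kg/min × 79.7 kg = 73.324 mcg/min
73.324 mcg/min × 60 min/hr = 4399.44 mcg/hr
Concentration = 4 mg ÷ 267 mL = 0.01498127 mg/mL = 14.98127 mcg/mL
Rate = 4399.44 mcg/hr ÷ 14.98127 mcg/mL = 293.6626 mL/hr
Volume infused = 293.6626 mL/hr × 0.6 hr = 176.1976 mL
Volume remaining = 267 − 176.1976 = 90.80243 mL
Drug remaining = 90.80243 mL × 14.98127 mcg/mL = 1360.336 mcg = 1.360336 mg

1.36 mg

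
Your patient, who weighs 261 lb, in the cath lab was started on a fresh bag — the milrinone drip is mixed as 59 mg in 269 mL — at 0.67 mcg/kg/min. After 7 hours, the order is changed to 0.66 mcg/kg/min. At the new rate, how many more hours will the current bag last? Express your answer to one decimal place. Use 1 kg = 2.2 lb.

Initial rate:
Weight = 261 lb ÷ 2.2 lb/kg = 118.6364 kg
Dose = 0.67 mcg/kg/min × 118.6364 kg = 79.48636 mcg/min
79.48636 mcg/min × 60 min/hr = 4769.182 mcg/hr
Concentration = 59 mg ÷ 269 mL = 0.2193309 mg/mL = 219.3309 mcg/mL
Rate = 4769.182 mcg/hr ÷ 219.3309 mcg/mL = 21.74424 mL/hr
Volume infused so far = 21.74424 mL/hr × 7 hr = 152.2097 mL
Volume remaining = 269 − 152.2097 = 116.7903 mL
New rate:
Dose = 0.66 mcg/kg/min × 118.6364 kg = 78.3 mcg/min
78.3 mcg/min × 60 min/hr = 4698 mcg/hr
Rate = 4698 mcg/hr ÷ 219.3309 mcg/mL = 21.41969 mL/hr
Time remaining = 116.7903 mL ÷ 21.41969 mL/hr = 5.452475 hr

5.5 hours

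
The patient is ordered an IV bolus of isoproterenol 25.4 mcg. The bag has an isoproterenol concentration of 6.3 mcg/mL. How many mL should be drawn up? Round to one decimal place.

Volume = 25.4 mcg ÷ 6.3 mcg/mL = 4.031746 mL

4.0 mL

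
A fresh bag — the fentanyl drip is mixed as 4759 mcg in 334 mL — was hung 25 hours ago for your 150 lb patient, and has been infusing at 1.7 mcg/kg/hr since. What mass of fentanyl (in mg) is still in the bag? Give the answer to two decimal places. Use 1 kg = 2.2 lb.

1.86 mg

Weight = 150 lb ÷ 2.2 lb/kg = 68.18182 kg
Dose = 1.7 mcg/kg/hr × 68.18182 kg = 115.9091 mcg/hr
Concentration = 4759 mcg ÷ 334 mL = 14.2485 mcg/mL
Rate = 115.9091 mcg/hr ÷ 14.2485 mcg/mL = 8.134826 mL/hr
Volume infused = 8.134826 mL/hr × 25 hr = 203.3706 mL
Volume remaining = 334 − 203.3706 = 130.6294 mL
Drug remaining = 130.6294 mL × 14.2485 mcg/mL = 1861.273 mcg = 1.861273 mg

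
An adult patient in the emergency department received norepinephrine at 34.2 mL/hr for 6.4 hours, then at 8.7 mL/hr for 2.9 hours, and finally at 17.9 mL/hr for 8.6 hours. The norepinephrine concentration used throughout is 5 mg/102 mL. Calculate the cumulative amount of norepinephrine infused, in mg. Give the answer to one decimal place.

19.5 mg

Concentration = 5 mg ÷ 102 mL = 0.04901961 mg/mL
Stage 1: 34.2 mL/hr × 6.4 hr = 218.88 mL → 218.88 mL × 0.04901961 mg/mL = 10.72941 mg
Stage 2: 8.7 mL/hr × 2.9 hr = 25.23 mL → 25.23 mL × 0.04901961 mg/mL = 1.236765 mg
Stage 3: 17.9 mL/hr × 8.6 hr = 153.94 mL → 153.94 mL × 0.04901961 mg/mL = 7.546078 mg
Total = 10.72941 + 1.236765 + 7.546078 = 19.51225 mg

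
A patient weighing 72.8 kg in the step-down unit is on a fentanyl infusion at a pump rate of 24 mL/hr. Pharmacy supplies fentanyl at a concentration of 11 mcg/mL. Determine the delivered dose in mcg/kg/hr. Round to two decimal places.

Drug rate = 24 mL/hr × 11 mcg/mL = 264 mcg/hr
264 mcg/hr ÷ 72.8 kg = 3.626374 mcg/kg/hr

3.63 mcg/kg/hr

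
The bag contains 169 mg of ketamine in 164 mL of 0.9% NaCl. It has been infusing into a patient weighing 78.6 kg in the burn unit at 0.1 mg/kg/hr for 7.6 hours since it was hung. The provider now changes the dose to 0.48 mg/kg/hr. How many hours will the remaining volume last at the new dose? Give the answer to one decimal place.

Initial rate:
Dose = 0.1 mg/kg/hr × 78.6 kg = 7.86 mg/hr
Concentration = 169 mg ÷ 164 mL = 1.030488 mg/mL
Rate = 7.86 mg/hr ÷ 1.030488 mg/mL = 7.627456 mL/hr
Volume infused so far = 7.627456 mL/hr × 7.6 hr = 57.96866 mL
Volume remaining = 164 − 57.96866 = 106.0313 mL
New rate:
Dose = 0.48 mg/kg/hr × 78.6 kg = 37.728 mg/hr
Rate = 37.728 mg/hr ÷ 1.030488 mg/mL = 36.61179 mL/hr
Time remaining = 106.0313 mL ÷ 36.61179 mL/hr = 2.896098 hr

2.9 hours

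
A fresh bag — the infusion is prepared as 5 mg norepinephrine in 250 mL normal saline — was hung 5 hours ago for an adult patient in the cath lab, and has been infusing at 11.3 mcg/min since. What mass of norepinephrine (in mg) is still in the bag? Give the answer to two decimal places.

1.61 mg

11.3 mcg/min × 60 min/hr = 678 mcg/hr
Concentration = 5 mg ÷ 250 mL = 0.02 mg/mL = 20 mcg/mL
Rate = 678 mcg/hr ÷ 20 mcg/mL = 33.9 mL/hr
Volume infused = 33.9 mL/hr × 5 hr = 169.5 mL
Volume remaining = 250 − 169.5 = 80.5 mL
Drug remaining = 80.5 mL × 20 mcg/mL = 1610 mcg = 1.61 mg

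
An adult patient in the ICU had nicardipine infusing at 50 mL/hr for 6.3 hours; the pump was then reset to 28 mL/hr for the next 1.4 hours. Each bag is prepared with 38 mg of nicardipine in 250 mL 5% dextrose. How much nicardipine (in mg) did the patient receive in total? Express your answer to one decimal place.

53.8 mg

Concentration = 38 mg ÷ 250 mL = 0.152 mg/mL
Stage 1: 50 mL/hr × 6.3 hr = 315 mL → 315 mL × 0.152 mg/mL = 47.88 mg
Stage 2: 28 mL/hr × 1.4 hr = 39.2 mL → 39.2 mL × 0.152 mg/mL = 5.9584 mg
Total = 47.88 + 5.9584 = 53.8384 mg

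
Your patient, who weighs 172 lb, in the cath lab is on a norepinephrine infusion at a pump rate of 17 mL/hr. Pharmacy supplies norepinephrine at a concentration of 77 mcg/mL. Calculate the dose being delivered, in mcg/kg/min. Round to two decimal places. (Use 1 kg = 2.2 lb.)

0.28 mcg/kg/min

Weight = 172 lb ÷ 2.2 lb/kg = 78.18182 kg
Drug rate = 17 mL/hr × 77 mcg/mL = 1309 mcg/hr
1309 mcg/hr ÷ 60 min/hr = 21.81667 mcg/min
21.81667 mcg/min ÷ 78.18182 kg = 0.2790504 mcg/kg/min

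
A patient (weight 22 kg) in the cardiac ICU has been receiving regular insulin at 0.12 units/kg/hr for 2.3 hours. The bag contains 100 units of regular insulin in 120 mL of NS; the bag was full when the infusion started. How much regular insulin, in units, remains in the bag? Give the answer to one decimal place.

93.9 units

Dose = 0.12 units/kg/hr × 22 kg = 2.64 units/hr
Concentration = 100 units ÷ 120 mL = 0.8333333 units/mL
Rate = 2.64 units/hr ÷ 0.8333333 units/mL = 3.168 mL/hr
Volume infused = 3.168 mL/hr × 2.3 hr = 7.2864 mL
Volume remaining = 120 − 7.2864 = 112.7136 mL
Drug remaining = 112.7136 mL × 0.8333333 units/mL = 93.928 units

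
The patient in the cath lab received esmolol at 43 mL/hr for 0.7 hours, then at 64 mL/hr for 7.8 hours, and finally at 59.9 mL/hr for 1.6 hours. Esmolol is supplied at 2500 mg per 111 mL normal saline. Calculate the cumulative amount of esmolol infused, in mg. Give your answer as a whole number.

Concentration = 2500 mg ÷ 111 mL = 22.52252 mg/mL
Stage 1: 43 mL/hr × 0.7 hr = 30.1 mL → 30.1 mL × 22.52252 mg/mL = 677.9279 mg
Stage 2: 64 mL/hr × 7.8 hr = 499.2 mL → 499.2 mL × 22.52252 mg/mL = 11243.24 mg
Stage 3: 59.9 mL/hr × 1.6 hr = 95.84 mL → 95.84 mL × 22.52252 mg/mL = 2158.559 mg
Total = 677.9279 + 11243.24 + 2158.559 = 14079.73 mg

14080 mg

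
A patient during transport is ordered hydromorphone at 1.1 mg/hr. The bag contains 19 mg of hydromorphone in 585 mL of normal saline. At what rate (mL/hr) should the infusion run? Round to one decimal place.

Concentration = 19 mg ÷ 585 mL = 0.03247863 mg/mL
Rate = 1.1 mg/hr ÷ 0.03247863 mg/mL = 33.86842 mL/hr

33.9 mL/hr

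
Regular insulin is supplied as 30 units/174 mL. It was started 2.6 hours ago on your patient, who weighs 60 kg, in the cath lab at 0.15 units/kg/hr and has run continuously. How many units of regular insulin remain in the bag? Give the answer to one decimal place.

6.6 units

Dose = 0.15 units/kg/hr × 60 kg = 9 units/hr
Concentration = 30 units ÷ 174 mL = 0.1724138 units/mL
Rate = 9 units/hr ÷ 0.1724138 units/mL = 52.2 mL/hr
Volume infused = 52.2 mL/hr × 2.6 hr = 135.72 mL
Volume remaining = 174 − 135.72 = 38.28 mL
Drug remaining = 38.28 mL × 0.1724138 units/mL = 6.6 units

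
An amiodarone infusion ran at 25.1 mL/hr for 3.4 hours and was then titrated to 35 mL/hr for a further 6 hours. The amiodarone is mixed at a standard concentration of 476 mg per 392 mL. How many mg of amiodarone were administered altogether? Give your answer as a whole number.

359 mg

Concentration = 476 mg ÷ 392 mL = 1.214286 mg/mL
Stage 1: 25.1 mL/hr × 3.4 hr = 85.34 mL → 85.34 mL × 1.214286 mg/mL = 103.6271 mg
Stage 2: 35 mL/hr × 6 hr = 210 mL → 210 mL × 1.214286 mg/mL = 255 mg
Total = 103.6271 + 255 = 358.6271 mg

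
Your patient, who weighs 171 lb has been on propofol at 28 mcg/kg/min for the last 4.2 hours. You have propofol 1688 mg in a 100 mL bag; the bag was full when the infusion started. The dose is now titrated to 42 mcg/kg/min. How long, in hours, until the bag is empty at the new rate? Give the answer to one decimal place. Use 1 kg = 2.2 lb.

Initial rate:
Weight = 171 lb ÷ 2.2 lb/kg = 77.72727 kg
Dose = 28 mcg/kg/min × 77.72727 kg = 2176.364 mcg/min
2176.364 mcg/min × 60 min/hr = 130581.8 mcg/hr
Concentration = 1688 mg ÷ 100 mL = 16.88 mg/mL = 16880 mcg/mL
Rate = 130581.8 mcg/hr ÷ 16880 mcg/mL = 7.73589 mL/hr
Volume infused so far = 7.73589 mL/hr × 4.2 hr = 32.49074 mL
Volume remaining = 100 − 32.49074 = 67.50926 mL
New rate:
Dose = 42 mcg/kg/min × 77.72727 kg = 3264.545 mcg/min
3264.545 mcg/min × 60 min/hr = 195872.7 mcg/hr
Rate = 195872.7 mcg/hr ÷ 16880 mcg/mL = 11.60383 mL/hr
Time remaining = 67.50926 mL ÷ 11.60383 mL/hr = 5.817841 hr

5.8 hours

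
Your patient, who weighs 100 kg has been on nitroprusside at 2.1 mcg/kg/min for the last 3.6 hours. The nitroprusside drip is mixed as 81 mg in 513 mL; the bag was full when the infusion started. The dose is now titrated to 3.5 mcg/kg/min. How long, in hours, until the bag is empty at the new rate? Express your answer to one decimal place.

Initial rate:
Dose = 2.1 mcg/kg/min × 100 kg = 210 mcg/min
210 mcg/min × 60 min/hr = 12600 mcg/hr
Concentration = 81 mg ÷ 513 mL = 0.1578947 mg/mL = 157.8947 mcg/mL
Rate = 12600 mcg/hr ÷ 157.8947 mcg/mL = 79.8 mL/hr
Volume infused so far = 79.8 mL/hr × 3.6 hr = 287.28 mL
Volume remaining = 513 − 287.28 = 225.72 mL
New rate:
Dose = 3.5 mcg/kg/min × 100 kg = 350 mcg/min
350 mcg/min × 60 min/hr = 21000 mcg/hr
Rate = 21000 mcg/hr ÷ 157.8947 mcg/mL = 133 mL/hr
Time remaining = 225.72 mL ÷ 133 mL/hr = 1.697143 hr

1.7 hours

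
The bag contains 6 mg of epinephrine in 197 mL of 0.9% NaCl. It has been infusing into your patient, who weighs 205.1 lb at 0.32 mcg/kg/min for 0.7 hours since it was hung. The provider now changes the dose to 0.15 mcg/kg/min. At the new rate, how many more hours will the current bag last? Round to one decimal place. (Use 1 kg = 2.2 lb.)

5.7 hours

Initial rate:
Weight = 205.1 lb ÷ 2.2 lb/kg = 93.22727 kg
Dose = 0.32 mcg/kg/min × 93.22727 kg = 29.83273 mcg/min
29.83273 mcg/min × 60 min/hr = 1789.964 mcg/hr
Concentration = 6 mg ÷ 197 mL = 0.03045685 mg/mL = 30.45685 mcg/mL
Rate = 1789.964 mcg/hr ÷ 30.45685 mcg/mL = 58.77047 mL/hr
Volume infused so far = 58.77047 mL/hr × 0.7 hr = 41.13933 mL
Volume remaining = 197 − 41.13933 = 155.8607 mL
New rate:
Dose = 0.15 mcg/kg/min × 93.22727 kg = 13.98409 mcg/min
13.98409 mcg/min × 60 min/hr = 839.0455 mcg/hr
Rate = 839.0455 mcg/hr ÷ 30.45685 mcg/mL = 27.54866 mL/hr
Time remaining = 155.8607 mL ÷ 27.54866 mL/hr = 5.65765 hr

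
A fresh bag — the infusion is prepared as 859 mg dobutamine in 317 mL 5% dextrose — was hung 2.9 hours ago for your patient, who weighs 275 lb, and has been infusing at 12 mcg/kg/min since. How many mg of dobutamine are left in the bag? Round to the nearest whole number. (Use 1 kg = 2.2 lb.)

Weight = 275 lb ÷ 2.2 lb/kg = 125 kg
Dose = 12 mcg/kg/min × 125 kg = 1500 mcg/min
1500 mcg/min × 60 min/hr = 90000 mcg/hr
Concentration = 859 mg ÷ 317 mL = 2.709779 mg/mL = 2709.779 mcg/mL
Rate = 90000 mcg/hr ÷ 2709.779 mcg/mL = 33.21304 mL/hr
Volume infused = 33.21304 mL/hr × 2.9 hr = 96.31781 mL
Volume remaining = 317 − 96.31781 = 220.6822 mL
Drug remaining = 220.6822 mL × 2709.779 mcg/mL = 598000 mcg = 598 mg

598 mg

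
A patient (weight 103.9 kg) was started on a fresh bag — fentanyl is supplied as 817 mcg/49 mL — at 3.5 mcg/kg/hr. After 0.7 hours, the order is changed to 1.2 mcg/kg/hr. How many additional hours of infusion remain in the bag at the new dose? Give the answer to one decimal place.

4.5 hours

Initial rate:
Dose = 3.5 mcg/kg/hr × 103.9 kg = 363.65 mcg/hr
Concentration = 817 mcg ÷ 49 mL = 16.67347 mcg/mL
Rate = 363.65 mcg/hr ÷ 16.67347 mcg/mL = 21.8101 mL/hr
Volume infused so far = 21.8101 mL/hr × 0.7 hr = 15.26707 mL
Volume remaining = 49 − 15.26707 = 33.73293 mL
New rate:
Dose = 1.2 mcg/kg/hr × 103.9 kg = 124.68 mcg/hr
Rate = 124.68 mcg/hr ÷ 16.67347 mcg/mL = 7.477748 mL/hr
Time remaining = 33.73293 mL ÷ 7.477748 mL/hr = 4.511108 hr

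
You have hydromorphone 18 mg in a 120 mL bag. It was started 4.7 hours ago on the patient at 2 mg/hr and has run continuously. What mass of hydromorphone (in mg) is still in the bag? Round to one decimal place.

8.6 mg

Concentration = 18 mg ÷ 120 mL = 0.15 mg/mL
Rate = 2 mg/hr ÷ 0.15 mg/mL = 13.33333 mL/hr
Volume infused = 13.33333 mL/hr × 4.7 hr = 62.66667 mL
Volume remaining = 120 − 62.66667 = 57.33333 mL
Drug remaining = 57.33333 mL × 0.15 mg/mL = 8.6 mg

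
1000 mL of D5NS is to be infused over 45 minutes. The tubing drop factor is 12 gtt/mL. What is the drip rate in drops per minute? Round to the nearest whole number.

267 gtt/min

1000 mL ÷ (45 min) = 22.22222 mL/min
22.22222 mL/min × 12 gtt/mL = 266.6667 gtt/min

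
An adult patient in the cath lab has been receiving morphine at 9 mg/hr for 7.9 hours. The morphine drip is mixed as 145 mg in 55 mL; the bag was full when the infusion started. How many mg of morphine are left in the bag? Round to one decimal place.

73.9 mg

Concentration = 145 mg ÷ 55 mL = 2.636364 mg/mL
Rate = 9 mg/hr ÷ 2.636364 mg/mL = 3.413793 mL/hr
Volume infused = 3.413793 mL/hr × 7.9 hr = 26.96897 mL
Volume remaining = 55 − 26.96897 = 28.03103 mL
Drug remaining = 28.03103 mL × 2.636364 mg/mL = 73.9 mg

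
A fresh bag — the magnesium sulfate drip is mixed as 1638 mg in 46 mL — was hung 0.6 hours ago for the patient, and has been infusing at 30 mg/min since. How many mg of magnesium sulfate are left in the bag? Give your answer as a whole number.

30 mg/min × 60 min/hr = 1800 mg/hr
Concentration = 1638 mg ÷ 46 mL = 35.6087 mg/mL
Rate = 1800 mg/hr ÷ 35.6087 mg/mL = 50.54945 mL/hr
Volume infused = 50.54945 mL/hr × 0.6 hr = 30.32967 mL
Volume remaining = 46 − 30.32967 = 15.67033 mL
Drug remaining = 15.67033 mL × 35.6087 mg/mL = 558 mg

558 mg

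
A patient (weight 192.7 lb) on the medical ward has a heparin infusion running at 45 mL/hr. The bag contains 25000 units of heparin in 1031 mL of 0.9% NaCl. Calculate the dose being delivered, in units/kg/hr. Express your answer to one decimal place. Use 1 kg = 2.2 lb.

Weight = 192.7 lb ÷ 2.2 lb/kg = 87.59091 kg
Concentration = 25000 units ÷ 1031 mL = 24.2483 units/mL
Drug rate = 45 mL/hr × 24.2483 units/mL = 1091.174 units/hr
1091.174 units/hr ÷ 87.59091 kg = 12.45761 units/kg/hr

12.5 units/kg/hr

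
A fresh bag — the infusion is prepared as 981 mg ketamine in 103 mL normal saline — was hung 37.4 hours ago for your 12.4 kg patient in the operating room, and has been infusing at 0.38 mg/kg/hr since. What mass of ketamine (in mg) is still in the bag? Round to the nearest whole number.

805 mg

Dose = 0.38 mg/kg/hr × 12.4 kg = 4.712 mg/hr
Concentration = 981 mg ÷ 103 mL = 9.524272 mg/mL
Rate = 4.712 mg/hr ÷ 9.524272 mg/mL = 0.494736 mL/hr
Volume infused = 0.494736 mL/hr × 37.4 hr = 18.50313 mL
Volume remaining = 103 − 18.50313 = 84.49687 mL
Drug remaining = 84.49687 mL × 9.524272 mg/mL = 804.7712 mg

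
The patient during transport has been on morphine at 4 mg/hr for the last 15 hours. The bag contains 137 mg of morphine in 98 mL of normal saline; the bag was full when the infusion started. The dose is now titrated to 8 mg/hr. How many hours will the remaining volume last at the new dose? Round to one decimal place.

9.6 hours

Initial rate:
Concentration = 137 mg ÷ 98 mL = 1.397959 mg/mL
Rate = 4 mg/hr ÷ 1.397959 mg/mL = 2.861314 mL/hr
Volume infused so far = 2.861314 mL/hr × 15 hr = 42.91971 mL
Volume remaining = 98 − 42.91971 = 55.08029 mL
New rate:
Rate = 8 mg/hr ÷ 1.397959 mg/mL = 5.722628 mL/hr
Time remaining = 55.08029 mL ÷ 5.722628 mL/hr = 9.625 hr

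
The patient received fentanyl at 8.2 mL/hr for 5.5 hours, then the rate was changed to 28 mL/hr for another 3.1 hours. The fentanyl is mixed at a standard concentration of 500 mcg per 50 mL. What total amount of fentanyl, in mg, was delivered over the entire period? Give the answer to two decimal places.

Concentration = 500 mcg ÷ 50 mL = 10 mcg/mL
Stage 1: 8.2 mL/hr × 5.5 hr = 45.1 mL → 45.1 mL × 10 mcg/mL = 451 mcg
Stage 2: 28 mL/hr × 3.1 hr = 86.8 mL → 86.8 mL × 10 mcg/mL = 868 mcg
Total = 451 + 868 = 1319 mcg = 1.319 mg

1.32 mg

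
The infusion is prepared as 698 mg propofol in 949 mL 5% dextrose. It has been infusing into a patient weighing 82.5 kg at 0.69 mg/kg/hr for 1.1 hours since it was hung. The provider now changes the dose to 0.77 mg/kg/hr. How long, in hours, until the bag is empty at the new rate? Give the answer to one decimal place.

10.0 hours

Initial rate:
Dose = 0.69 mg/kg/hr × 82.5 kg = 56.925 mg/hr
Concentration = 698 mg ÷ 949 mL = 0.7355111 mg/mL
Rate = 56.925 mg/hr ÷ 0.7355111 mg/mL = 77.39516 mL/hr
Volume infused so far = 77.39516 mL/hr × 1.1 hr = 85.13468 mL
Volume remaining = 949 − 85.13468 = 863.8653 mL
New rate:
Dose = 0.77 mg/kg/hr × 82.5 kg = 63.525 mg/hr
Rate = 63.525 mg/hr ÷ 0.7355111 mg/mL = 86.36852 mL/hr
Time remaining = 863.8653 mL ÷ 86.36852 mL/hr = 10.00209 hr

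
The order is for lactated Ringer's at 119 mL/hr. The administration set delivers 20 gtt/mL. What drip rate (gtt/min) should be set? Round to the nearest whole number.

119 mL/hr ÷ 60 min/hr = 1.983333 mL/min
1.983333 mL/min × 20 gtt/mL = 39.66667 gtt/min

40 gtt/min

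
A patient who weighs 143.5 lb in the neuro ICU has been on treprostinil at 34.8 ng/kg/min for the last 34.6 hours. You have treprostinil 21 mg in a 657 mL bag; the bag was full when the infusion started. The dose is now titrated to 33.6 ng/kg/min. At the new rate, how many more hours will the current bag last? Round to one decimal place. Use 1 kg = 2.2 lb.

123.9 hours

Initial rate:
Weight = 143.5 lb ÷ 2.2 lb/kg = 65.22727 kg
Dose = 34.8 ng/kg/min × 65.22727 kg = 2269.909 ng/min
2269.909 ng/min × 60 min/hr = 136194.5 ng/hr
Concentration = 21 mg ÷ 657 mL = 0.03196347 mg/mL = 31963.47 ng/mL
Rate = 136194.5 ng/hr ÷ 31963.47 ng/mL = 4.260944 mL/hr
Volume infused so far = 4.260944 mL/hr × 34.6 hr = 147.4286 mL
Volume remaining = 657 − 147.4286 = 509.5714 mL
New rate:
Dose = 33.6 ng/kg/min × 65.22727 kg = 2191.636 ng/min
2191.636 ng/min × 60 min/hr = 131498.2 ng/hr
Rate = 131498.2 ng/hr ÷ 31963.47 ng/mL = 4.114015 mL/hr
Time remaining = 509.5714 mL ÷ 4.114015 mL/hr = 123.8623 hr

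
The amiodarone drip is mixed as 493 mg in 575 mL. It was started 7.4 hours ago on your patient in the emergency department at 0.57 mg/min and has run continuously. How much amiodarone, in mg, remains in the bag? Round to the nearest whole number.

240 mg

0.57 mg/min × 60 min/hr = 34.2 mg/hr
Concentration = 493 mg ÷ 575 mL = 0.8573913 mg/mL
Rate = 34.2 mg/hr ÷ 0.8573913 mg/mL = 39.88844 mL/hr
Volume infused = 39.88844 mL/hr × 7.4 hr = 295.1744 mL
Volume remaining = 575 − 295.1744 = 279.8256 mL
Drug remaining = 279.8256 mL × 0.8573913 mg/mL = 239.92 mg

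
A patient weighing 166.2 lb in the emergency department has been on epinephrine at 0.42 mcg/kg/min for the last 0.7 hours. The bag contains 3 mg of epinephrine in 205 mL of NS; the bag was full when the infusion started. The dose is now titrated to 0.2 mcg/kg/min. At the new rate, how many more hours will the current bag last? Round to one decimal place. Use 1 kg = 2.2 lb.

Initial rate:
Weight = 166.2 lb ÷ 2.2 lb/kg = 75.54545 kg
Dose = 0.42 mcg/kg/min × 75.54545 kg = 31.72909 mcg/min
31.72909 mcg/min × 60 min/hr = 1903.745 mcg/hr
Concentration = 3 mg ÷ 205 mL = 0.01463415 mg/mL = 14.63415 mcg/mL
Rate = 1903.745 mcg/hr ÷ 14.63415 mcg/mL = 130.0893 mL/hr
Volume infused so far = 130.0893 mL/hr × 0.7 hr = 91.06249 mL
Volume remaining = 205 − 91.06249 = 113.9375 mL
New rate:
Dose = 0.2 mcg/kg/min × 75.54545 kg = 15.10909 mcg/min
15.10909 mcg/min × 60 min/hr = 906.5455 mcg/hr
Rate = 906.5455 mcg/hr ÷ 14.63415 mcg/mL = 61.94727 mL/hr
Time remaining = 113.9375 mL ÷ 61.94727 mL/hr = 1.839266 hr

1.8 hours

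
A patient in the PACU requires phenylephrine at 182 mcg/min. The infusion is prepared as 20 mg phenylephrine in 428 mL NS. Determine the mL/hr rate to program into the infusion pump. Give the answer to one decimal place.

233.7 mL/hr

182 mcg/min × 60 min/hr = 10920 mcg/hr
Concentration = 20 mg ÷ 428 mL = 0.04672897 mg/mL = 46.72897 mcg/mL
Rate = 10920 mcg/hr ÷ 46.72897 mcg/mL = 233.688 mL/hr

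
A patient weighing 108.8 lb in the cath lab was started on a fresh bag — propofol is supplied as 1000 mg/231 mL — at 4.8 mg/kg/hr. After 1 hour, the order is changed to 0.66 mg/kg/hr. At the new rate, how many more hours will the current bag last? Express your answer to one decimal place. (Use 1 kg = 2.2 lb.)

Initial rate:
Weight = 108.8 lb ÷ 2.2 lb/kg = 49.45455 kg
Dose = 4.8 mg/kg/hr × 49.45455 kg = 237.3818 mg/hr
Concentration = 1000 mg ÷ 231 mL = 4.329004 mg/mL
Rate = 237.3818 mg/hr ÷ 4.329004 mg/mL = 54.8352 mL/hr
Volume infused so far = 54.8352 mL/hr × 1 hr = 54.8352 mL
Volume remaining = 231 − 54.8352 = 176.1648 mL
New rate:
Dose = 0.66 mg/kg/hr × 49.45455 kg = 32.64 mg/hr
Rate = 32.64 mg/hr ÷ 4.329004 mg/mL = 7.53984 mL/hr
Time remaining = 176.1648 mL ÷ 7.53984 mL/hr = 23.36453 hr

23.4 hours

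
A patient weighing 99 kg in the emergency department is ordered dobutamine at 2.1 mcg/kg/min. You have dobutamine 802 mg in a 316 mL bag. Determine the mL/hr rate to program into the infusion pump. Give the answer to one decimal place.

Dose = 2.1 mcg/kg/min × 99 kg = 207.9 mcg/min
207.9 mcg/min × 60 min/hr = 12474 mcg/hr
Concentration = 802 mg ÷ 316 mL = 2.537975 mg/mL = 2537.975 mcg/mL
Rate = 12474 mcg/hr ÷ 2537.975 mcg/mL = 4.914943 mL/hr

4.9 mL/hr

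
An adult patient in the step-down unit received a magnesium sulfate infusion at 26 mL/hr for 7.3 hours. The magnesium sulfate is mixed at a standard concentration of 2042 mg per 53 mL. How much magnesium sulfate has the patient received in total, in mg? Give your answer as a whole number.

Concentration = 2042 mg ÷ 53 mL = 38.5283 mg/mL
Drug rate = 26 mL/hr × 38.5283 mg/mL = 1001.736 mg/hr
Total = 1001.736 mg/hr × 7.3 hr = 7312.672 mg

7313 mg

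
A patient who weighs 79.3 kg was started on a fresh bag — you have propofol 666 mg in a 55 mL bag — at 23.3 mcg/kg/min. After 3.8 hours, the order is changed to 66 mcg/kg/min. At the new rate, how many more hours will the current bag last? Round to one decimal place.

0.8 hours

Initial rate:
Dose = 23.3 mcg/kg/min × 79.3 kg = 1847.69 mcg/min
1847.69 mcg/min × 60 min/hr = 110861.4 mcg/hr
Concentration = 666 mg ÷ 55 mL = 12.10909 mg/mL = 12109.09 mcg/mL
Rate = 110861.4 mcg/hr ÷ 12109.09 mcg/mL = 9.155221 mL/hr
Volume infused so far = 9.155221 mL/hr × 3.8 hr = 34.78984 mL
Volume remaining = 55 − 34.78984 = 20.21016 mL
New rate:
Dose = 66 mcg/kg/min × 79.3 kg = 5233.8 mcg/min
5233.8 mcg/min × 60 min/hr = 314028 mcg/hr
Rate = 314028 mcg/hr ÷ 12109.09 mcg/mL = 25.93324 mL/hr
Time remaining = 20.21016 mL ÷ 25.93324 mL/hr = 0.7793148 hr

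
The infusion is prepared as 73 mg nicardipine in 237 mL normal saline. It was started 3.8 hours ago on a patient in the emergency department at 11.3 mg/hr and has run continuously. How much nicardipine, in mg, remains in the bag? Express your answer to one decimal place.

30.1 mg

Concentration = 73 mg ÷ 237 mL = 0.3080169 mg/mL
Rate = 11.3 mg/hr ÷ 0.3080169 mg/mL = 36.6863 mL/hr
Volume infused = 36.6863 mL/hr × 3.8 hr = 139.4079 mL
Volume remaining = 237 − 139.4079 = 97.59205 mL
Drug remaining = 97.59205 mL × 0.3080169 mg/mL = 30.06 mg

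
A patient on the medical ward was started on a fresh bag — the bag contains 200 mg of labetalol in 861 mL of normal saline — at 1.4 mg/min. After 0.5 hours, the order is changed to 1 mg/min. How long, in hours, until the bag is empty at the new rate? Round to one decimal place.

Initial rate:
1.4 mg/min × 60 min/hr = 84 mg/hr
Concentration = 200 mg ÷ 861 mL = 0.232288 mg/mL
Rate = 84 mg/hr ÷ 0.232288 mg/mL = 361.62 mL/hr
Volume infused so far = 361.62 mL/hr × 0.5 hr = 180.81 mL
Volume remaining = 861 − 180.81 = 680.19 mL
New rate:
1 mg/min × 60 min/hr = 60 mg/hr
Rate = 60 mg/hr ÷ 0.232288 mg/mL = 258.3 mL/hr
Time remaining = 680.19 mL ÷ 258.3 mL/hr = 2.633333 hr

2.6 hours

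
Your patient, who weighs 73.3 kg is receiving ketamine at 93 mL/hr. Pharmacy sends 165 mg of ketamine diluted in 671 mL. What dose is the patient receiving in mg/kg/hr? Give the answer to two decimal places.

Concentration = 165 mg ÷ 671 mL = 0.2459016 mg/mL
Drug rate = 93 mL/hr × 0.2459016 mg/mL = 22.86885 mg/hr
22.86885 mg/hr ÷ 73.3 kg = 0.3119898 mg/kg/hr

0.31 mg/kg/hr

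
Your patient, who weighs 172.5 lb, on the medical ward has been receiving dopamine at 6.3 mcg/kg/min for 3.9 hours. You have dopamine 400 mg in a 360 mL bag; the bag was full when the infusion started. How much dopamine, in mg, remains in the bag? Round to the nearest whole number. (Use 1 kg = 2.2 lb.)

284 mg

Weight = 172.5 lb ÷ 2.2 lb/kg = 78.40909 kg
Dose = 6.3 mcg/kg/min × 78.40909 kg = 493.9773 mcg/min
493.9773 mcg/min × 60 min/hr = 29638.64 mcg/hr
Concentration = 400 mg ÷ 360 mL = 1.111111 mg/mL = 1111.111 mcg/mL
Rate = 29638.64 mcg/hr ÷ 1111.111 mcg/mL = 26.67477 mL/hr
Volume infused = 26.67477 mL/hr × 3.9 hr = 104.0316 mL
Volume remaining = 360 − 104.0316 = 255.9684 mL
Drug remaining = 255.9684 mL × 1111.111 mcg/mL = 284409.3 mcg = 284.4093 mg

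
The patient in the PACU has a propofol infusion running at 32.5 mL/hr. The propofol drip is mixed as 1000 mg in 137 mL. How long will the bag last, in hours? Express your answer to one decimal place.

4.2 hours

Duration = 137 mL ÷ 32.5 mL/hr = 4.215385 hr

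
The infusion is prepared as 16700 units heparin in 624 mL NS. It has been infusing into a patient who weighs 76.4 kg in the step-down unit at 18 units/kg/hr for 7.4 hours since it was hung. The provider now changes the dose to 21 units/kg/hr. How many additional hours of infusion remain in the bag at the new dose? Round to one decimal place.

Initial rate:
Dose = 18 units/kg/hr × 76.4 kg = 1375.2 units/hr
Concentration = 16700 units ÷ 624 mL = 26.76282 units/mL
Rate = 1375.2 units/hr ÷ 26.76282 units/mL = 51.38472 mL/hr
Volume infused so far = 51.38472 mL/hr × 7.4 hr = 380.2469 mL
Volume remaining = 624 − 380.2469 = 243.7531 mL
New rate:
Dose = 21 units/kg/hr × 76.4 kg = 1604.4 units/hr
Rate = 1604.4 units/hr ÷ 26.76282 units/mL = 59.94884 mL/hr
Time remaining = 243.7531 mL ÷ 59.94884 mL/hr = 4.066018 hr

4.1 hours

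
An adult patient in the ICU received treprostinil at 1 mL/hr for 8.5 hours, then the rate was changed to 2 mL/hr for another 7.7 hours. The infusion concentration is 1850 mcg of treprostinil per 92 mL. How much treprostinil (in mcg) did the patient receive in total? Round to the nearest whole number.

Concentration = 1850 mcg ÷ 92 mL = 20.1087 mcg/mL
Stage 1: 1 mL/hr × 8.5 hr = 8.5 mL → 8.5 mL × 20.1087 mcg/mL = 170.9239 mcg
Stage 2: 2 mL/hr × 7.7 hr = 15.4 mL → 15.4 mL × 20.1087 mcg/mL = 309.6739 mcg
Total = 170.9239 + 309.6739 = 480.5978 mcg

481 mcg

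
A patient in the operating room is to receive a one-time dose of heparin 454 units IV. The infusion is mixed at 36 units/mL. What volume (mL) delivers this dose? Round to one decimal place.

Volume = 454 units ÷ 36 units/mL = 12.61111 mL

12.6 mL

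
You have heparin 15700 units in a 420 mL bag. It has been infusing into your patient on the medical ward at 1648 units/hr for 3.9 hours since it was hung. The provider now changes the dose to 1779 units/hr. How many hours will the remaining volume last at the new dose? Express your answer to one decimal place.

Initial rate:
Concentration = 15700 units ÷ 420 mL = 37.38095 units/mL
Rate = 1648 units/hr ÷ 37.38095 units/mL = 44.08662 mL/hr
Volume infused so far = 44.08662 mL/hr × 3.9 hr = 171.9378 mL
Volume remaining = 420 − 171.9378 = 248.0622 mL
New rate:
Rate = 1779 units/hr ÷ 37.38095 units/mL = 47.59108 mL/hr
Time remaining = 248.0622 mL ÷ 47.59108 mL/hr = 5.212366 hr

5.2 hours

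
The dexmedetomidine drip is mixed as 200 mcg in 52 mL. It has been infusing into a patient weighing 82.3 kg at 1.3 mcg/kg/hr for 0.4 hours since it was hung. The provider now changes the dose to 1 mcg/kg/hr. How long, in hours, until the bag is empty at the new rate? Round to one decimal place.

1.9 hours

Initial rate:
Dose = 1.3 mcg/kg/hr × 82.3 kg = 106.99 mcg/hr
Concentration = 200 mcg ÷ 52 mL = 3.846154 mcg/mL
Rate = 106.99 mcg/hr ÷ 3.846154 mcg/mL = 27.8174 mL/hr
Volume infused so far = 27.8174 mL/hr × 0.4 hr = 11.12696 mL
Volume remaining = 52 − 11.12696 = 40.87304 mL
New rate:
Dose = 1 mcg/kg/hr × 82.3 kg = 82.3 mcg/hr
Rate = 82.3 mcg/hr ÷ 3.846154 mcg/mL = 21.398 mL/hr
Time remaining = 40.87304 mL ÷ 21.398 mL/hr = 1.910134 hr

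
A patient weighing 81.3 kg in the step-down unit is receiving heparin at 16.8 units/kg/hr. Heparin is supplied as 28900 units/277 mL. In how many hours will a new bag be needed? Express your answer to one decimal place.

21.2 hours

Dose = 16.8 units/kg/hr × 81.3 kg = 1365.84 units/hr
Concentration = 28900 units ÷ 277 mL = 104.3321 units/mL
Rate = 1365.84 units/hr ÷ 104.3321 units/mL = 13.09127 mL/hr
Duration = 277 mL ÷ 13.09127 mL/hr = 21.15914 hr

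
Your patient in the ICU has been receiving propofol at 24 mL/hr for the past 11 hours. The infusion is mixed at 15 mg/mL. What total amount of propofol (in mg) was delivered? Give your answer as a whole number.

Drug rate = 24 mL/hr × 15 mg/mL = 360 mg/hr
Total = 360 mg/hr × 11 hr = 3960 mg

3960 mg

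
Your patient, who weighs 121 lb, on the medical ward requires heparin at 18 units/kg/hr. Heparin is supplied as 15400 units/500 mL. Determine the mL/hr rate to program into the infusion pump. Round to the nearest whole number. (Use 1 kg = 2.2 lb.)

32 mL/hr

Weight = 121 lb ÷ 2.2 lb/kg = 55 kg
Dose = 18 units/kg/hr × 55 kg = 990 units/hr
Concentration = 15400 units ÷ 500 mL = 30.8 units/mL
Rate = 990 units/hr ÷ 30.8 units/mL = 32.14286 mL/hr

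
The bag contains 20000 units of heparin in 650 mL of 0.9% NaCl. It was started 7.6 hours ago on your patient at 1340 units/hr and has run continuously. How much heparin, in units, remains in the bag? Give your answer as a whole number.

9816 units

Concentration = 20000 units ÷ 650 mL = 30.76923 units/mL
Rate = 1340 units/hr ÷ 30.76923 units/mL = 43.55 mL/hr
Volume infused = 43.55 mL/hr × 7.6 hr = 330.98 mL
Volume remaining = 650 − 330.98 = 319.02 mL
Drug remaining = 319.02 mL × 30.76923 units/mL = 9816 units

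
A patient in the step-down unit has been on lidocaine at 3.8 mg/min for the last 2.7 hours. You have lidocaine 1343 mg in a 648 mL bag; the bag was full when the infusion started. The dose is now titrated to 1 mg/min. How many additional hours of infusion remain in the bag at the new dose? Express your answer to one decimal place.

12.1 hours

Initial rate:
3.8 mg/min × 60 min/hr = 228 mg/hr
Concentration = 1343 mg ÷ 648 mL = 2.072531 mg/mL
Rate = 228 mg/hr ÷ 2.072531 mg/mL = 110.0104 mL/hr
Volume infused so far = 110.0104 mL/hr × 2.7 hr = 297.0281 mL
Volume remaining = 648 − 297.0281 = 350.9719 mL
New rate:
1 mg/min × 60 min/hr = 60 mg/hr
Rate = 60 mg/hr ÷ 2.072531 mg/mL = 28.95011 mL/hr
Time remaining = 350.9719 mL ÷ 28.95011 mL/hr = 12.12333 hr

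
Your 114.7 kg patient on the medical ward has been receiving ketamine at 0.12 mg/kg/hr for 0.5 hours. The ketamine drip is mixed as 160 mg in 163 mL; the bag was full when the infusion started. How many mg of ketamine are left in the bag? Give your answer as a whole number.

Dose = 0.12 mg/kg/hr × 114.7 kg = 13.764 mg/hr
Concentration = 160 mg ÷ 163 mL = 0.9815951 mg/mL
Rate = 13.764 mg/hr ÷ 0.9815951 mg/mL = 14.02207 mL/hr
Volume infused = 14.02207 mL/hr × 0.5 hr = 7.011037 mL
Volume remaining = 163 − 7.011037 = 155.989 mL
Drug remaining = 155.989 mL × 0.9815951 mg/mL = 153.118 mg

153 mg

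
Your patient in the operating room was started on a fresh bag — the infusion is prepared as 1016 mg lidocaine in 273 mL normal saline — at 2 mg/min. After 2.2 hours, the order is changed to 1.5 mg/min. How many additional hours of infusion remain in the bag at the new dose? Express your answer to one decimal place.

8.4 hours

Initial rate:
2 mg/min × 60 min/hr = 120 mg/hr
Concentration = 1016 mg ÷ 273 mL = 3.721612 mg/mL
Rate = 120 mg/hr ÷ 3.721612 mg/mL = 32.24409 mL/hr
Volume infused so far = 32.24409 mL/hr × 2.2 hr = 70.93701 mL
Volume remaining = 273 − 70.93701 = 202.063 mL
New rate:
1.5 mg/min × 60 min/hr = 90 mg/hr
Rate = 90 mg/hr ÷ 3.721612 mg/mL = 24.18307 mL/hr
Time remaining = 202.063 mL ÷ 24.18307 mL/hr = 8.355556 hr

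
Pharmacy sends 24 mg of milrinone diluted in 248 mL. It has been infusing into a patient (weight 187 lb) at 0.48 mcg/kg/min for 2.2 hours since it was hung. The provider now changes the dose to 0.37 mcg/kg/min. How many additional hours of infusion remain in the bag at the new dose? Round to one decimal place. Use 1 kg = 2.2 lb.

9.9 hours

Initial rate:
Weight = 187 lb ÷ 2.2 lb/kg = 85 kg
Dose = 0.48 mcg/kg/min × 85 kg = 40.8 mcg/min
40.8 mcg/min × 60 min/hr = 2448 mcg/hr
Concentration = 24 mg ÷ 248 mL = 0.09677419 mg/mL = 96.77419 mcg/mL
Rate = 2448 mcg/hr ÷ 96.77419 mcg/mL = 25.296 mL/hr
Volume infused so far = 25.296 mL/hr × 2.2 hr = 55.6512 mL
Volume remaining = 248 − 55.6512 = 192.3488 mL
New rate:
Dose = 0.37 mcg/kg/min × 85 kg = 31.45 mcg/min
31.45 mcg/min × 60 min/hr = 1887 mcg/hr
Rate = 1887 mcg/hr ÷ 96.77419 mcg/mL = 19.499 mL/hr
Time remaining = 192.3488 mL ÷ 19.499 mL/hr = 9.864547 hr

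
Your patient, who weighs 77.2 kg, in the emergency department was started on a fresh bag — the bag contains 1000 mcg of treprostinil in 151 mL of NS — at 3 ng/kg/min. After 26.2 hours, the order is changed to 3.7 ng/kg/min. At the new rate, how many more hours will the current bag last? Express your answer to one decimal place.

37.1 hours

Initial rate:
Dose = 3 ng/kg/min × 77.2 kg = 231.6 ng/min
231.6 ng/min × 60 min/hr = 13896 ng/hr
Concentration = 1000 mcg ÷ 151 mL = 6.622517 mcg/mL = 6622.517 ng/mL
Rate = 13896 ng/hr ÷ 6622.517 ng/mL = 2.098296 mL/hr
Volume infused so far = 2.098296 mL/hr × 26.2 hr = 54.97536 mL
Volume remaining = 151 − 54.97536 = 96.02464 mL
New rate:
Dose = 3.7 ng/kg/min × 77.2 kg = 285.64 ng/min
285.64 ng/min × 60 min/hr = 17138.4 ng/hr
Rate = 17138.4 ng/hr ÷ 6622.517 ng/mL = 2.587898 mL/hr
Time remaining = 96.02464 mL ÷ 2.587898 mL/hr = 37.10526 hr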